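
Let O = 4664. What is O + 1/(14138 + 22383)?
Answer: 170333945/36521 ≈ 4664.0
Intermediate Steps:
O + 1/(14138 + 22383) = 4664 + 1/(14138 + 22383) = 4664 + 1/36521 = 170333945/36521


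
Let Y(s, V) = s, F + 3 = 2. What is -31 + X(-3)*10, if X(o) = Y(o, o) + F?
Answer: -71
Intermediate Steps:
F = -1 (F = -3 + 2 = -1)
X(o) = -1 + o (X(o) = o - 1 = -1 + o)
-31 + X(-3)*10 = -31 + (-1 - 3)*10 = -31 - 4*10 = -31 - 40 = -71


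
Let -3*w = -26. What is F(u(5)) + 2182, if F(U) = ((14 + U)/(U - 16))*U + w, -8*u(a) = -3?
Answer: 1314193/600 ≈ 2190.3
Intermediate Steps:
w = 26/3 (w = -⅓*(-26) = 26/3 ≈ 8.6667)
u(a) = 3/8 (u(a) = -⅛*(-3) = 3/8)
F(U) = 26/3 + U*(14 + U)/(-16 + U) (F(U) = ((14 + U)/(U - 16))*U + 26/3 = ((14 + U)/(-16 + U))*U + 26/3 = U*(14 + U)/(-16 + U) + 26/3 = 26/3 + U*(14 + U)/(-16 + U))
F(u(5)) + 2182 = (-416 + 3*(3/8)² + 68*(3/8))/(3*(-16 + 3/8)) + 2182 = (-416 + 3*(9/64) + 51/2)/(3*(-125/8)) + 2182 = (⅓)*(-8/125)*(-416 + 27/64 + 51/2) + 2182 = (⅓)*(-8/125)*(-24965/64) + 2182 = 4993/600 + 2182 = 1314193/600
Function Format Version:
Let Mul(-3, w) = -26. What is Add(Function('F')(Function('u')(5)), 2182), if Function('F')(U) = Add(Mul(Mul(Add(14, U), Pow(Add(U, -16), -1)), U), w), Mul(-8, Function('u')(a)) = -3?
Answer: Rational(1314193, 600) ≈ 2190.3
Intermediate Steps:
w = Rational(26, 3) (w = Mul(Rational(-1, 3), -26) = Rational(26, 3) ≈ 8.6667)
Function('u')(a) = Rational(3, 8) (Function('u')(a) = Mul(Rational(-1, 8), -3) = Rational(3, 8))
Function('F')(U) = Add(Rational(26, 3), Mul(U, Pow(Add(-16, U), -1), Add(14, U))) (Function('F')(U) = Add(Mul(Mul(Add(14, U), Pow(Add(U, -16), -1)), U), Rational(26, 3)) = Add(Mul(Mul(Add(14, U), Pow(Add(-16, U), -1)), U), Rational(26, 3)) = Add(Mul(Mul(Pow(Add(-16, U), -1), Add(14, U)), U), Rational(26, 3)) = Add(Mul(U, Pow(Add(-16, U), -1), Add(14, U)), Rational(26, 3)) = Add(Rational(26, 3), Mul(U, Pow(Add(-16, U), -1), Add(14, U))))
Add(Function('F')(Function('u')(5)), 2182) = Add(Mul(Rational(1, 3), Pow(Add(-16, Rational(3, 8)), -1), Add(-416, Mul(3, Pow(Rational(3, 8), 2)), Mul(68, Rational(3, 8)))), 2182) = Add(Mul(Rational(1, 3), Pow(Rational(-125, 8), -1), Add(-416, Mul(3, Rational(9, 64)), Rational(51, 2))), 2182) = Add(Mul(Rational(1, 3), Rational(-8, 125), Add(-416, Rational(27, 64), Rational(51, 2))), 2182) = Add(Mul(Rational(1, 3), Rational(-8, 125), Rational(-24965, 64)), 2182) = Add(Rational(4993, 600), 2182) = Rational(1314193, 600)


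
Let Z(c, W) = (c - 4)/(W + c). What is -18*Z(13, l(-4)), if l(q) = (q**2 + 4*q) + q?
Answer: -18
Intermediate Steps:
l(q) = q**2 + 5*q
Z(c, W) = (-4 + c)/(W + c)
-18*Z(13, l(-4)) = -18*(-4 + 13)/(-4*(5 - 4) + 13) = -18*9/(-4*1 + 13) = -18*9/(-4 + 13) = -18*9/9 = -2*9 = -18*1 = -18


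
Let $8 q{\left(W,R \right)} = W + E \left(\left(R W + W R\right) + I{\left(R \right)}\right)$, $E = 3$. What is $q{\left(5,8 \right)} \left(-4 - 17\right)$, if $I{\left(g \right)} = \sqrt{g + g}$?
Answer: $- \frac{5397}{8} \approx -674.63$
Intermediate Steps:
$I{\left(g \right)} = \sqrt{2} \sqrt{g}$ ($I{\left(g \right)} = \sqrt{2 g} = \sqrt{2} \sqrt{g}$)
$q{\left(W,R \right)} = \frac{W}{8} + \frac{3 R W}{4} + \frac{3 \sqrt{2} \sqrt{R}}{8}$ ($q{\left(W,R \right)} = \frac{W + 3 \left(\left(R W + W R\right) + \sqrt{2} \sqrt{R}\right)}{8} = \frac{W + 3 \left(\left(R W + R W\right) + \sqrt{2} \sqrt{R}\right)}{8} = \frac{W + 3 \left(2 R W + \sqrt{2} \sqrt{R}\right)}{8} = \frac{W + 3 \left(\sqrt{2} \sqrt{R} + 2 R W\right)}{8} = \frac{W + \left(3 \sqrt{2} \sqrt{R} + 6 R W\right)}{8} = \frac{W + 3 \sqrt{2} \sqrt{R} + 6 R W}{8} = \frac{W}{8} + \frac{3 R W}{4} + \frac{3 \sqrt{2} \sqrt{R}}{8}$)
$q{\left(5,8 \right)} \left(-4 - 17\right) = \left(\frac{1}{8} \cdot 5 + \frac{3}{4} \cdot 8 \cdot 5 + \frac{3 \sqrt{2} \sqrt{8}}{8}\right) \left(-4 - 17\right) = \left(\frac{5}{8} + 30 + \frac{3 \sqrt{2} \cdot 2 \sqrt{2}}{8}\right) \left(-21\right) = \left(\frac{5}{8} + 30 + \frac{3}{2}\right) \left(-21\right) = \frac{257}{8} \left(-21\right) = - \frac{5397}{8}$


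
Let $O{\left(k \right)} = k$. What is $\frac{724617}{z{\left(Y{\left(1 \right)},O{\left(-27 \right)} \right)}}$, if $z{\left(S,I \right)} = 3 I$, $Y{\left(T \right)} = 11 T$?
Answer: $- \frac{80513}{9} \approx -8945.9$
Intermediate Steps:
$\frac{724617}{z{\left(Y{\left(1 \right)},O{\left(-27 \right)} \right)}} = \frac{724617}{3 \left(-27\right)} = \frac{724617}{-81} = 724617 \left(- \frac{1}{81}\right) = - \frac{80513}{9}$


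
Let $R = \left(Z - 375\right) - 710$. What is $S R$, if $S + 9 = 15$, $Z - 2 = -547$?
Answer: $-9780$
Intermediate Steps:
$Z = -545$ ($Z = 2 - 547 = -545$)
$R = -1630$ ($R = \left(-545 - 375\right) - 710 = -920 - 710 = -1630$)
$S = 6$ ($S = -9 + 15 = 6$)
$S R = 6 \left(-1630\right) = -9780$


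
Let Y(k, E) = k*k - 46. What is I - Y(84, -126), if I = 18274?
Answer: 11264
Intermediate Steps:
Y(k, E) = -46 + k**2 (Y(k, E) = k**2 - 46 = -46 + k**2)
I - Y(84, -126) = 18274 - (-46 + 84**2) = 18274 - (-46 + 7056) = 18274 - 1*7010 = 18274 - 7010 = 11264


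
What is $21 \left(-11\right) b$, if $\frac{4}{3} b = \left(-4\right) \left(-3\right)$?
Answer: $-2079$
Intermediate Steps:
$b = 9$ ($b = \frac{3 \left(\left(-4\right) \left(-3\right)\right)}{4} = \frac{3}{4} \cdot 12 = 9$)
$21 \left(-11\right) b = 21 \left(-11\right) 9 = \left(-231\right) 9 = -2079$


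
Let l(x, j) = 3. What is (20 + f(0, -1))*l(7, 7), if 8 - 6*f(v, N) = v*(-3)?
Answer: 64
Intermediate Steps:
f(v, N) = 4/3 + v/2 (f(v, N) = 4/3 - v*(-3)/6 = 4/3 - (-1)*v/2 = 4/3 + v/2)
(20 + f(0, -1))*l(7, 7) = (20 + (4/3 + (1/2)*0))*3 = (20 + (4/3 + 0))*3 = (20 + 4/3)*3 = (64/3)*3 = 64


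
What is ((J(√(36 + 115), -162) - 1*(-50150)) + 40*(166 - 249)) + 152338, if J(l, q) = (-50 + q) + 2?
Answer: 198958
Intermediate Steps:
J(l, q) = -48 + q
((J(√(36 + 115), -162) - 1*(-50150)) + 40*(166 - 249)) + 152338 = (((-48 - 162) - 1*(-50150)) + 40*(166 - 249)) + 152338 = ((-210 + 50150) + 40*(-83)) + 152338 = (49940 - 3320) + 152338 = 46620 + 152338 = 198958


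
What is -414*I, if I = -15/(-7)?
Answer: -6210/7 ≈ -887.14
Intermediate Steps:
I = 15/7 (I = -15*(-⅐) = 15/7 ≈ 2.1429)
-414*I = -414*15/7 = -1*6210/7 = -6210/7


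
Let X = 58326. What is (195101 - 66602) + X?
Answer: 186825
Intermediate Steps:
(195101 - 66602) + X = (195101 - 66602) + 58326 = 128499 + 58326 = 186825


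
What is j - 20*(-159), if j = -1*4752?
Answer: -1572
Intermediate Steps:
j = -4752
j - 20*(-159) = -4752 - 20*(-159) = -4752 - 1*(-3180) = -4752 + 3180 = -1572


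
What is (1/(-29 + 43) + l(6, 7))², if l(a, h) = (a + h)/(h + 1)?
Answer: 9025/3136 ≈ 2.8779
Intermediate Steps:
l(a, h) = (a + h)/(1 + h)
(1/(-29 + 43) + l(6, 7))² = (1/(-29 + 43) + (6 + 7)/(1 + 7))² = (1/14 + 13/8)² = (95/56)² = 9025/3136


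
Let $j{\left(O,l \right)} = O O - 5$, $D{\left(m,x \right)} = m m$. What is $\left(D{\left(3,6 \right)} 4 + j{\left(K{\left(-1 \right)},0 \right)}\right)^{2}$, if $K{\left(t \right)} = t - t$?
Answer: $961$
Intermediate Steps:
$K{\left(t \right)} = 0$
$D{\left(m,x \right)} = m^{2}$
$j{\left(O,l \right)} = -5 + O^{2}$ ($j{\left(O,l \right)} = O^{2} - 5 = -5 + O^{2}$)
$\left(D{\left(3,6 \right)} 4 + j{\left(K{\left(-1 \right)},0 \right)}\right)^{2} = \left(3^{2} \cdot 4 - \left(5 - 0^{2}\right)\right)^{2} = \left(9 \cdot 4 + \left(-5 + 0\right)\right)^{2} = \left(36 - 5\right)^{2} = 31^{2} = 961$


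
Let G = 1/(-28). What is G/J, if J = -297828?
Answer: 1/8339184 ≈ 1.1992e-7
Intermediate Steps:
G = -1/28 ≈ -0.035714
G/J = -1/28/(-297828) = -1/28*(-1/297828) = 1/8339184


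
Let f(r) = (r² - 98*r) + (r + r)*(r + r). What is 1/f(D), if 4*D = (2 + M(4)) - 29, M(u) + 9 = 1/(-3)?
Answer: 144/187589 ≈ 0.00076764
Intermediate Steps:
M(u) = -28/3 (M(u) = -9 + 1/(-3) = -9 - ⅓ = -28/3)
D = -109/12 (D = ((2 - 28/3) - 29)/4 = (-22/3 - 29)/4 = (¼)*(-109/3) = -109/12 ≈ -9.0833)
f(r) = -98*r + 5*r² (f(r) = (r² - 98*r) + (2*r)*(2*r) = (r² - 98*r) + 4*r² = -98*r + 5*r²)
1/f(D) = 1/(-109*(-98 + 5*(-109/12))/12) = 1/(-109*(-98 - 545/12)/12) = 1/(-109/12*(-1721/12)) = 1/(187589/144) = 144/187589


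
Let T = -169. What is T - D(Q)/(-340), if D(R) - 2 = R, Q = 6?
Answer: -14363/85 ≈ -168.98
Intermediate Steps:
D(R) = 2 + R
T - D(Q)/(-340) = -169 - (2 + 6)/(-340) = -169 - 8*(-1)/340 = -169 - 1*(-2/85) = -169 + 2/85 = -14363/85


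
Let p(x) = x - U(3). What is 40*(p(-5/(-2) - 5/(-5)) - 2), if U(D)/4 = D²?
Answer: -1380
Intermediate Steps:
U(D) = 4*D²
p(x) = -36 + x (p(x) = x - 4*3² = x - 4*9 = x - 1*36 = x - 36 = -36 + x)
40*(p(-5/(-2) - 5/(-5)) - 2) = 40*((-36 + (-5/(-2) - 5/(-5))) - 2) = 40*((-36 + (-5*(-½) - 5*(-⅕))) - 2) = 40*((-36 + (5/2 + 1)) - 2) = 40*((-36 + 7/2) - 2) = 40*(-65/2 - 2) = 40*(-69/2) = -1380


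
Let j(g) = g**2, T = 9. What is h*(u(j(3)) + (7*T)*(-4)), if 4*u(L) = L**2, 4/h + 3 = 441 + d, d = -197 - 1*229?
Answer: -309/4 ≈ -77.250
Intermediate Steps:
d = -426 (d = -197 - 229 = -426)
h = 1/3 (h = 4/(-3 + (441 - 426)) = 4/(-3 + 15) = 4/12 = 4*(1/12) = 1/3 ≈ 0.33333)
u(L) = L**2/4
h*(u(j(3)) + (7*T)*(-4)) = ((3**2)**2/4 + (7*9)*(-4))/3 = ((1/4)*9**2 + 63*(-4))/3 = ((1/4)*81 - 252)/3 = (81/4 - 252)/3 = (1/3)*(-927/4) = -309/4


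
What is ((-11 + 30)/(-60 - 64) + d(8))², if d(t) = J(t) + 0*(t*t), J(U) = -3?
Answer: 152881/15376 ≈ 9.9428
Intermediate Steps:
d(t) = -3 (d(t) = -3 + 0*(t*t) = -3 + 0*t² = -3 + 0 = -3)
((-11 + 30)/(-60 - 64) + d(8))² = ((-11 + 30)/(-60 - 64) - 3)² = (19/(-124) - 3)² = (19*(-1/124) - 3)² = (-19/124 - 3)² = (-391/124)² = 152881/15376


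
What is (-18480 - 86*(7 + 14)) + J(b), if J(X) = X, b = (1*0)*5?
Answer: -20286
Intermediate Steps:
b = 0 (b = 0*5 = 0)
(-18480 - 86*(7 + 14)) + J(b) = (-18480 - 86*(7 + 14)) + 0 = (-18480 - 86*21) + 0 = (-18480 - 1806) + 0 = -20286 + 0 = -20286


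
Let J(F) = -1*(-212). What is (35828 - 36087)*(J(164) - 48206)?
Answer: 12430446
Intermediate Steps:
J(F) = 212
(35828 - 36087)*(J(164) - 48206) = (35828 - 36087)*(212 - 48206) = -259*(-47994) = 12430446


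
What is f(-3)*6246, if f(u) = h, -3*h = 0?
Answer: 0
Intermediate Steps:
h = 0 (h = -⅓*0 = 0)
f(u) = 0
f(-3)*6246 = 0*6246 = 0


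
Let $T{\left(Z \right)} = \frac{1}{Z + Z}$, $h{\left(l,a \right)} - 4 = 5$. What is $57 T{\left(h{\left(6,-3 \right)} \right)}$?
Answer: $\frac{19}{6} \approx 3.1667$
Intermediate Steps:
$h{\left(l,a \right)} = 9$ ($h{\left(l,a \right)} = 4 + 5 = 9$)
$T{\left(Z \right)} = \frac{1}{2 Z}$
$57 T{\left(h{\left(6,-3 \right)} \right)} = 57 \frac{1}{2 \cdot 9} = 57 \cdot \frac{1}{2} \cdot \frac{1}{9} = 57 \cdot \frac{1}{18} = \frac{19}{6}$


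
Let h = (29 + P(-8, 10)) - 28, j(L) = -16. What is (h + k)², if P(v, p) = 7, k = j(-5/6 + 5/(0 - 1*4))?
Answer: 64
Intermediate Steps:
k = -16
h = 8 (h = (29 + 7) - 28 = 36 - 28 = 8)
(h + k)² = (8 - 16)² = (-8)² = 64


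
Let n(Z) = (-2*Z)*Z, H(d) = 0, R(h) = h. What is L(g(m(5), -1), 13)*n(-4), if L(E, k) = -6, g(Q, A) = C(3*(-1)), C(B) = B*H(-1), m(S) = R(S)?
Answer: 192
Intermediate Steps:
m(S) = S
C(B) = 0 (C(B) = B*0 = 0)
g(Q, A) = 0
n(Z) = -2*Z**2
L(g(m(5), -1), 13)*n(-4) = -(-12)*(-4)**2 = -(-12)*16 = -6*(-32) = 192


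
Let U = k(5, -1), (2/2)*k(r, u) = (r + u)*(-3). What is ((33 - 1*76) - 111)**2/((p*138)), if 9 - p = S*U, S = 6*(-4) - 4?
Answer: -11858/22563 ≈ -0.52555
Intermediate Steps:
k(r, u) = -3*r - 3*u (k(r, u) = (r + u)*(-3) = -3*r - 3*u)
U = -12 (U = -3*5 - 3*(-1) = -15 + 3 = -12)
S = -28 (S = -24 - 4 = -28)
p = -327 (p = 9 - (-28)*(-12) = 9 - 1*336 = 9 - 336 = -327)
((33 - 1*76) - 111)**2/((p*138)) = ((33 - 1*76) - 111)**2/((-327*138)) = ((33 - 76) - 111)**2/(-45126) = (-43 - 111)**2*(-1/45126) = (-154)**2*(-1/45126) = 23716*(-1/45126) = -11858/22563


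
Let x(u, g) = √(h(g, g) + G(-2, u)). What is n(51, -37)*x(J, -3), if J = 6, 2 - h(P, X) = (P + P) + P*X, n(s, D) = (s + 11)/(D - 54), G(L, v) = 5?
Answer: -124/91 ≈ -1.3626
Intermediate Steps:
n(s, D) = (11 + s)/(-54 + D)
h(P, X) = 2 - 2*P - P*X (h(P, X) = 2 - ((P + P) + P*X) = 2 - (2*P + P*X) = 2 + (-2*P - P*X) = 2 - 2*P - P*X)
x(u, g) = √(7 - g² - 2*g) (x(u, g) = √((2 - 2*g - g*g) + 5) = √((2 - 2*g - g²) + 5) = √((2 - g² - 2*g) + 5) = √(7 - g² - 2*g))
n(51, -37)*x(J, -3) = ((11 + 51)/(-54 - 37))*√(7 - 1*(-3)² - 2*(-3)) = (62/(-91))*√(7 - 1*9 + 6) = (-1/91*62)*√(7 - 9 + 6) = -62*√4/91 = -62/91*2 = -124/91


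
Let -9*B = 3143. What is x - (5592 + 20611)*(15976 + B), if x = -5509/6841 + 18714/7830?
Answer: -3655531692981401/8927505 ≈ -4.0947e+8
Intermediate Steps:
B = -3143/9 (B = -⅑*3143 = -3143/9 ≈ -349.22)
x = 14147834/8927505 (x = -5509*1/6841 + 18714*(1/7830) = -5509/6841 + 3119/1305 = 14147834/8927505 ≈ 1.5847)
x - (5592 + 20611)*(15976 + B) = 14147834/8927505 - (5592 + 20611)*(15976 - 3143/9) = 14147834/8927505 - 26203*140641/9 = 14147834/8927505 - 1*3685216123/9 = 14147834/8927505 - 3685216123/9 = -3655531692981401/8927505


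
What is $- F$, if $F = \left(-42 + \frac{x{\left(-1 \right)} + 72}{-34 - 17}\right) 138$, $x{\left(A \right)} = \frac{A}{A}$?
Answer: $\frac{101890}{17} \approx 5993.5$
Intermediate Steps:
$x{\left(A \right)} = 1$
$F = - \frac{101890}{17}$ ($F = \left(-42 + \frac{1 + 72}{-34 - 17}\right) 138 = \left(-42 + \frac{73}{-51}\right) 138 = \left(-42 + 73 \left(- \frac{1}{51}\right)\right) 138 = \left(-42 - \frac{73}{51}\right) 138 = \left(- \frac{2215}{51}\right) 138 = - \frac{101890}{17} \approx -5993.5$)
$- F = \left(-1\right) \left(- \frac{101890}{17}\right) = \frac{101890}{17}$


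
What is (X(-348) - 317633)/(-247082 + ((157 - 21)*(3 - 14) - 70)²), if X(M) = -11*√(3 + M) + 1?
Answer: -158816/1102637 - 11*I*√345/2205274 ≈ -0.14403 - 9.2649e-5*I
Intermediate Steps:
X(M) = 1 - 11*√(3 + M)
(X(-348) - 317633)/(-247082 + ((157 - 21)*(3 - 14) - 70)²) = ((1 - 11*√(3 - 348)) - 317633)/(-247082 + ((157 - 21)*(3 - 14) - 70)²) = ((1 - 11*I*√345) - 317633)/(-247082 + (136*(-11) - 70)²) = ((1 - 11*I*√345) - 317633)/(-247082 + (-1496 - 70)²) = ((1 - 11*I*√345) - 317633)/(-247082 + (-1566)²) = (-317632 - 11*I*√345)/(-247082 + 2452356) = (-317632 - 11*I*√345)/2205274 = (-317632 - 11*I*√345)*(1/2205274) = -158816/1102637 - 11*I*√345/2205274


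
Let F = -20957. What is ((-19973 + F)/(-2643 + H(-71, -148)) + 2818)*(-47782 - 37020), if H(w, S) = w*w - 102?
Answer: -136302212199/574 ≈ -2.3746e+8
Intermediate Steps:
H(w, S) = -102 + w² (H(w, S) = w² - 102 = -102 + w²)
((-19973 + F)/(-2643 + H(-71, -148)) + 2818)*(-47782 - 37020) = ((-19973 - 20957)/(-2643 + (-102 + (-71)²)) + 2818)*(-47782 - 37020) = (-40930/(-2643 + (-102 + 5041)) + 2818)*(-84802) = (-40930/(-2643 + 4939) + 2818)*(-84802) = (-40930/2296 + 2818)*(-84802) = (-40930*1/2296 + 2818)*(-84802) = (-20465/1148 + 2818)*(-84802) = (3214599/1148)*(-84802) = -136302212199/574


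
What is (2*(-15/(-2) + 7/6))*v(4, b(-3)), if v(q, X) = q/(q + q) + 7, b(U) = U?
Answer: 130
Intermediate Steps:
v(q, X) = 15/2 (v(q, X) = q/((2*q)) + 7 = (1/(2*q))*q + 7 = ½ + 7 = 15/2)
(2*(-15/(-2) + 7/6))*v(4, b(-3)) = (2*(-15/(-2) + 7/6))*(15/2) = (2*(-15*(-½) + 7*(⅙)))*(15/2) = (2*(15/2 + 7/6))*(15/2) = (2*(26/3))*(15/2) = (52/3)*(15/2) = 130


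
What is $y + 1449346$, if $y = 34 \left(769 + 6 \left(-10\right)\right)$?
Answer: $1473452$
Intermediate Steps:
$y = 24106$ ($y = 34 \left(769 - 60\right) = 34 \cdot 709 = 24106$)
$y + 1449346 = 24106 + 1449346 = 1473452$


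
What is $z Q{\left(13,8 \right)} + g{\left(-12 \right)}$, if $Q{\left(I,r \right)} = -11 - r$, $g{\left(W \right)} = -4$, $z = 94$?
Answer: $-1790$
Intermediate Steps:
$z Q{\left(13,8 \right)} + g{\left(-12 \right)} = 94 \left(-11 - 8\right) - 4 = 94 \left(-19\right) - 4 = -1786 - 4 = -1790$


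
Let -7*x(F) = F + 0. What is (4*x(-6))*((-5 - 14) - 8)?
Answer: -648/7 ≈ -92.571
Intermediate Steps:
x(F) = -F/7 (x(F) = -(F + 0)/7 = -F/7)
(4*x(-6))*((-5 - 14) - 8) = (4*(-⅐*(-6)))*((-5 - 14) - 8) = (4*(6/7))*(-19 - 8) = (24/7)*(-27) = -648/7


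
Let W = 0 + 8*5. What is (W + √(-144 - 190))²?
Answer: (40 + I*√334)² ≈ 1266.0 + 1462.1*I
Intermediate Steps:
W = 40 (W = 0 + 40 = 40)
(W + √(-144 - 190))² = (40 + √(-144 - 190))² = (40 + √(-334))² = (40 + I*√334)²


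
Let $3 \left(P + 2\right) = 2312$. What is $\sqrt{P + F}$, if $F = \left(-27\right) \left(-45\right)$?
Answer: $\frac{\sqrt{17853}}{3} \approx 44.538$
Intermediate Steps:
$P = \frac{2306}{3}$ ($P = -2 + \frac{1}{3} \cdot 2312 = -2 + \frac{2312}{3} = \frac{2306}{3} \approx 768.67$)
$F = 1215$
$\sqrt{P + F} = \sqrt{\frac{2306}{3} + 1215} = \sqrt{\frac{5951}{3}} = \frac{\sqrt{17853}}{3}$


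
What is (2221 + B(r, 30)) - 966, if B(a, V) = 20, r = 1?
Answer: 1275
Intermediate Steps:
(2221 + B(r, 30)) - 966 = (2221 + 20) - 966 = 2241 - 966 = 1275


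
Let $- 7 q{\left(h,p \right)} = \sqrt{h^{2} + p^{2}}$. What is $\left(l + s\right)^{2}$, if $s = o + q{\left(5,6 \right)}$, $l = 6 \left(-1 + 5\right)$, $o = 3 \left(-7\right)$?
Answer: $\frac{\left(21 - \sqrt{61}\right)^{2}}{49} \approx 3.5504$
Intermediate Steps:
$o = -21$
$q{\left(h,p \right)} = - \frac{\sqrt{h^{2} + p^{2}}}{7}$
$l = 24$ ($l = 6 \cdot 4 = 24$)
$s = -21 - \frac{\sqrt{61}}{7}$ ($s = -21 - \frac{\sqrt{5^{2} + 6^{2}}}{7} = -21 - \frac{\sqrt{25 + 36}}{7} = -21 - \frac{\sqrt{61}}{7} \approx -22.116$)
$\left(l + s\right)^{2} = \left(24 - \left(21 + \frac{\sqrt{61}}{7}\right)\right)^{2} = \left(3 - \frac{\sqrt{61}}{7}\right)^{2}$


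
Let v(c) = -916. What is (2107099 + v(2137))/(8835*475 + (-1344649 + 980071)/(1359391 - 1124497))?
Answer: 82454958267/164293611362 ≈ 0.50188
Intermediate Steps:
(2107099 + v(2137))/(8835*475 + (-1344649 + 980071)/(1359391 - 1124497)) = (2107099 - 916)/(8835*475 + (-1344649 + 980071)/(1359391 - 1124497)) = 2106183/(4196625 - 364578/234894) = 2106183/(4196625 - 364578*1/234894) = 2106183/(4196625 - 60763/39149) = 2106183/(164293611362/39149) = 2106183*(39149/164293611362) = 82454958267/164293611362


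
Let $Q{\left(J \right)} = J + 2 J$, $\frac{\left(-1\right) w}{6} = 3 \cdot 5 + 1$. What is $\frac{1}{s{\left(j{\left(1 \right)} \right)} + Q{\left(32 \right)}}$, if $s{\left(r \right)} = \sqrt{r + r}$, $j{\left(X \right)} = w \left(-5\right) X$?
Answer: $\frac{1}{86} - \frac{\sqrt{15}}{1032} \approx 0.007875$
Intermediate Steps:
$w = -96$ ($w = - 6 \left(3 \cdot 5 + 1\right) = - 6 \left(15 + 1\right) = \left(-6\right) 16 = -96$)
$j{\left(X \right)} = 480 X$ ($j{\left(X \right)} = \left(-96\right) \left(-5\right) X = 480 X$)
$s{\left(r \right)} = \sqrt{2} \sqrt{r}$ ($s{\left(r \right)} = \sqrt{2 r} = \sqrt{2} \sqrt{r}$)
$Q{\left(J \right)} = 3 J$
$\frac{1}{s{\left(j{\left(1 \right)} \right)} + Q{\left(32 \right)}} = \frac{1}{\sqrt{2} \sqrt{480 \cdot 1} + 3 \cdot 32} = \frac{1}{\sqrt{2} \sqrt{480} + 96} = \frac{1}{\sqrt{2} \cdot 4 \sqrt{30} + 96} = \frac{1}{8 \sqrt{15} + 96} = \frac{1}{96 + 8 \sqrt{15}}$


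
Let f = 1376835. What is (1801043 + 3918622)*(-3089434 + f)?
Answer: -9795492559335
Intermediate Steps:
(1801043 + 3918622)*(-3089434 + f) = (1801043 + 3918622)*(-3089434 + 1376835) = 5719665*(-1712599) = -9795492559335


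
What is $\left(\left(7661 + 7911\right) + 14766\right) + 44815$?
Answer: $75153$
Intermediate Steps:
$\left(\left(7661 + 7911\right) + 14766\right) + 44815 = \left(15572 + 14766\right) + 44815 = 30338 + 44815 = 75153$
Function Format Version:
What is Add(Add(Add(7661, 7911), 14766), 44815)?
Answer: 75153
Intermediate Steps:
Add(Add(Add(7661, 7911), 14766), 44815) = Add(Add(15572, 14766), 44815) = Add(30338, 44815) = 75153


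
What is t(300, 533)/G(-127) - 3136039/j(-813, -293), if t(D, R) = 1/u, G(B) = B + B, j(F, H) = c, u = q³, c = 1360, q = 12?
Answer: -86027821933/37307520 ≈ -2305.9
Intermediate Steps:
u = 1728 (u = 12³ = 1728)
j(F, H) = 1360
G(B) = 2*B
t(D, R) = 1/1728
t(300, 533)/G(-127) - 3136039/j(-813, -293) = 1/(1728*((2*(-127)))) - 3136039/1360 = (1/1728)/(-254) - 3136039*1/1360 = (1/1728)*(-1/254) - 3136039/1360 = -1/438912 - 3136039/1360 = -86027821933/37307520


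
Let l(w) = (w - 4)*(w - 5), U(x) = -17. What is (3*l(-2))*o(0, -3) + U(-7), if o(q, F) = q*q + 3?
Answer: 361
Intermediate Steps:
o(q, F) = 3 + q² (o(q, F) = q² + 3 = 3 + q²)
l(w) = (-5 + w)*(-4 + w) (l(w) = (-4 + w)*(-5 + w) = (-5 + w)*(-4 + w))
(3*l(-2))*o(0, -3) + U(-7) = (3*(20 + (-2)² - 9*(-2)))*(3 + 0²) - 17 = (3*(20 + 4 + 18))*(3 + 0) - 17 = (3*42)*3 - 17 = 126*3 - 17 = 378 - 17 = 361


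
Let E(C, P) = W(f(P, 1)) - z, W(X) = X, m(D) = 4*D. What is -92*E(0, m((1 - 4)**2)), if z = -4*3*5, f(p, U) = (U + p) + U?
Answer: -9016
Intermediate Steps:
f(p, U) = p + 2*U
z = -60 (z = -12*5 = -60)
E(C, P) = 62 + P (E(C, P) = (P + 2*1) - 1*(-60) = (P + 2) + 60 = (2 + P) + 60 = 62 + P)
-92*E(0, m((1 - 4)**2)) = -92*(62 + 4*(1 - 4)**2) = -92*(62 + 4*(-3)**2) = -92*(62 + 4*9) = -92*(62 + 36) = -92*98 = -9016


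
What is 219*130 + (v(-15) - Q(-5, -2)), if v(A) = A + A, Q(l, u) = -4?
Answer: 28444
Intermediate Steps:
v(A) = 2*A
219*130 + (v(-15) - Q(-5, -2)) = 219*130 + (2*(-15) - 1*(-4)) = 28470 + (-30 + 4) = 28470 - 26 = 28444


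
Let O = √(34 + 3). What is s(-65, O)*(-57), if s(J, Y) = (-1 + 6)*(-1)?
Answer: 285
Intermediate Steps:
O = √37 ≈ 6.0828
s(J, Y) = -5 (s(J, Y) = 5*(-1) = -5)
s(-65, O)*(-57) = -5*(-57) = 285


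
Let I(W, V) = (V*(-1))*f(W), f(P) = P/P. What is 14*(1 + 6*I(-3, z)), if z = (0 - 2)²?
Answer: -322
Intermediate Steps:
f(P) = 1
z = 4 (z = (-2)² = 4)
I(W, V) = -V (I(W, V) = (V*(-1))*1 = -V*1 = -V)
14*(1 + 6*I(-3, z)) = 14*(1 + 6*(-1*4)) = 14*(1 + 6*(-4)) = 14*(1 - 24) = 14*(-23) = -322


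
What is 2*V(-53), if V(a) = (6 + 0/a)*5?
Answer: 60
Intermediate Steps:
V(a) = 30 (V(a) = (6 + 0)*5 = 6*5 = 30)
2*V(-53) = 2*30 = 60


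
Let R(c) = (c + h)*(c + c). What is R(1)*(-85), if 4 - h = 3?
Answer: -340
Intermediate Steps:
h = 1 (h = 4 - 1*3 = 4 - 3 = 1)
R(c) = 2*c*(1 + c) (R(c) = (c + 1)*(c + c) = (1 + c)*(2*c) = 2*c*(1 + c))
R(1)*(-85) = (2*1*(1 + 1))*(-85) = (2*1*2)*(-85) = 4*(-85) = -340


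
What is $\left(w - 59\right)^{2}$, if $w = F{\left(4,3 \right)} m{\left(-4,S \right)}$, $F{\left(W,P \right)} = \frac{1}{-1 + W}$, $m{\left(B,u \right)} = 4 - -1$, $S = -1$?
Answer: $\frac{29584}{9} \approx 3287.1$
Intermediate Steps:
$m{\left(B,u \right)} = 5$ ($m{\left(B,u \right)} = 4 + 1 = 5$)
$w = \frac{5}{3}$ ($w = \frac{1}{-1 + 4} \cdot 5 = \frac{1}{3} \cdot 5 = \frac{5}{3} \approx 1.6667$)
$\left(w - 59\right)^{2} = \left(\frac{5}{3} - 59\right)^{2} = \left(- \frac{172}{3}\right)^{2} = \frac{29584}{9}$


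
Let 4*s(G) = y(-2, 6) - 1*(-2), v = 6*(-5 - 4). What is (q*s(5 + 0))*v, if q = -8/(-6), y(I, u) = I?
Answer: 0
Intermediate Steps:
v = -54 (v = 6*(-9) = -54)
s(G) = 0 (s(G) = (-2 - 1*(-2))/4 = (-2 + 2)/4 = (1/4)*0 = 0)
q = 4/3 (q = -8*(-1/6) = 4/3 ≈ 1.3333)
(q*s(5 + 0))*v = ((4/3)*0)*(-54) = 0*(-54) = 0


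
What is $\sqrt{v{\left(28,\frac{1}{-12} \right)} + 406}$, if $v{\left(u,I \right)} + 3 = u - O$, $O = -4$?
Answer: $\sqrt{435} \approx 20.857$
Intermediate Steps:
$v{\left(u,I \right)} = 1 + u$ ($v{\left(u,I \right)} = -3 + \left(u - -4\right) = -3 + \left(u + 4\right) = -3 + \left(4 + u\right) = 1 + u$)
$\sqrt{v{\left(28,\frac{1}{-12} \right)} + 406} = \sqrt{\left(1 + 28\right) + 406} = \sqrt{29 + 406} = \sqrt{435}$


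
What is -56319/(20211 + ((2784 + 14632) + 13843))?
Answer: -56319/51470 ≈ -1.0942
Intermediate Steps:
-56319/(20211 + ((2784 + 14632) + 13843)) = -56319/(20211 + (17416 + 13843)) = -56319/(20211 + 31259) = -56319/51470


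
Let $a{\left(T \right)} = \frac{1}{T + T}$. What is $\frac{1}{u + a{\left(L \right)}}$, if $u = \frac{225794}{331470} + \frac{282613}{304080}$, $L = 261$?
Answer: $\frac{3359779920}{5417675381} \approx 0.62015$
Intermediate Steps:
$a{\left(T \right)} = \frac{1}{2 T}$
$u = \frac{186594449}{115854480}$ ($u = 225794 \cdot \frac{1}{331470} + 282613 \cdot \frac{1}{304080} = \frac{3893}{5715} + \frac{282613}{304080} = \frac{186594449}{115854480} \approx 1.6106$)
$\frac{1}{u + a{\left(L \right)}} = \frac{1}{\frac{186594449}{115854480} + \frac{1}{2 \cdot 261}} = \frac{1}{\frac{186594449}{115854480} + \frac{1}{2} \cdot \frac{1}{261}} = \frac{1}{\frac{186594449}{115854480} + \frac{1}{522}} = \frac{1}{\frac{5417675381}{3359779920}} = \frac{3359779920}{5417675381}$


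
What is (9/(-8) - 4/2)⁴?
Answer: 390625/4096 ≈ 95.367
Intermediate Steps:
(9/(-8) - 4/2)⁴ = (9*(-⅛) - 4*½)⁴ = (-9/8 - 2)⁴ = (-25/8)⁴ = 390625/4096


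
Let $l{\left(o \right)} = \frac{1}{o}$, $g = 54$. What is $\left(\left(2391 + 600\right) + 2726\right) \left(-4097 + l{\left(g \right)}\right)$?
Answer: $- \frac{1264811929}{54} \approx -2.3422 \cdot 10^{7}$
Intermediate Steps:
$\left(\left(2391 + 600\right) + 2726\right) \left(-4097 + l{\left(g \right)}\right) = \left(\left(2391 + 600\right) + 2726\right) \left(-4097 + \frac{1}{54}\right) = \left(2991 + 2726\right) \left(-4097 + \frac{1}{54}\right) = 5717 \left(- \frac{221237}{54}\right) = - \frac{1264811929}{54}$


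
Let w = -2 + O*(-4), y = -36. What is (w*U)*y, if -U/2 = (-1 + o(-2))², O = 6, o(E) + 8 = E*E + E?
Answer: -91728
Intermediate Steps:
o(E) = -8 + E + E² (o(E) = -8 + (E*E + E) = -8 + (E² + E) = -8 + (E + E²) = -8 + E + E²)
U = -98 (U = -2*(-1 + (-8 - 2 + (-2)²))² = -2*(-1 + (-8 - 2 + 4))² = -2*(-1 - 6)² = -2*(-7)² = -2*49 = -98)
w = -26 (w = -2 + 6*(-4) = -2 - 24 = -26)
(w*U)*y = -26*(-98)*(-36) = 2548*(-36) = -91728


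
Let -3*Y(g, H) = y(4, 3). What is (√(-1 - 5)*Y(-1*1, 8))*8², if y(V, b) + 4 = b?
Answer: 64*I*√6/3 ≈ 52.256*I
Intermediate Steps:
y(V, b) = -4 + b
Y(g, H) = ⅓ (Y(g, H) = -(-4 + 3)/3 = -⅓*(-1) = ⅓)
(√(-1 - 5)*Y(-1*1, 8))*8² = (√(-1 - 5)*(⅓))*8² = (√(-6)*(⅓))*64 = ((I*√6)*(⅓))*64 = (I*√6/3)*64 = 64*I*√6/3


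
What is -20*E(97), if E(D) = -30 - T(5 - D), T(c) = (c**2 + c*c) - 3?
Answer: 339100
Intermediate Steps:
T(c) = -3 + 2*c**2 (T(c) = (c**2 + c**2) - 3 = 2*c**2 - 3 = -3 + 2*c**2)
E(D) = -27 - 2*(5 - D)**2 (E(D) = -30 - (-3 + 2*(5 - D)**2) = -30 + (3 - 2*(5 - D)**2) = -27 - 2*(5 - D)**2)
-20*E(97) = -20*(-27 - 2*(-5 + 97)**2) = -20*(-27 - 2*92**2) = -20*(-27 - 2*8464) = -20*(-27 - 16928) = -20*(-16955) = 339100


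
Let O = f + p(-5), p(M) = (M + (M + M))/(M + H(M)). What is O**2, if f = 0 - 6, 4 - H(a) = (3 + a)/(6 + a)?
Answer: 441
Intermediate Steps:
H(a) = 4 - (3 + a)/(6 + a)
f = -6
p(M) = 3*M/(M + 3*(7 + M)/(6 + M)) (p(M) = (M + (M + M))/(M + 3*(7 + M)/(6 + M)) = (M + 2*M)/(M + 3*(7 + M)/(6 + M)) = (3*M)/(M + 3*(7 + M)/(6 + M)) = 3*M/(M + 3*(7 + M)/(6 + M)))
O = -21 (O = -6 + 3*(-5)*(6 - 5)/(21 + (-5)**2 + 9*(-5)) = -6 + 3*(-5)*1/(21 + 25 - 45) = -6 + 3*(-5)*1/1 = -6 + 3*(-5)*1*1 = -6 - 15 = -21)
O**2 = (-21)**2 = 441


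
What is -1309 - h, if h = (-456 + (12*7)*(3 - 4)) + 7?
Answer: -776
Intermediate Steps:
h = -533 (h = (-456 + 84*(-1)) + 7 = (-456 - 84) + 7 = -540 + 7 = -533)
-1309 - h = -1309 - 1*(-533) = -1309 + 533 = -776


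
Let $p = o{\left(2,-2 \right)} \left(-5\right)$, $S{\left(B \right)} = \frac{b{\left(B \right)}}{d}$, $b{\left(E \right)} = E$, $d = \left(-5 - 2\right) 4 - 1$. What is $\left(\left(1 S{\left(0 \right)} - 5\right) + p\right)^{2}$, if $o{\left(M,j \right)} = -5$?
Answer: $400$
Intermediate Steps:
$d = -29$ ($d = \left(-7\right) 4 - 1 = -28 - 1 = -29$)
$S{\left(B \right)} = - \frac{B}{29}$ ($S{\left(B \right)} = \frac{B}{-29} = B \left(- \frac{1}{29}\right) = - \frac{B}{29}$)
$p = 25$ ($p = \left(-5\right) \left(-5\right) = 25$)
$\left(\left(1 S{\left(0 \right)} - 5\right) + p\right)^{2} = \left(\left(1 \left(\left(- \frac{1}{29}\right) 0\right) - 5\right) + 25\right)^{2} = \left(\left(1 \cdot 0 - 5\right) + 25\right)^{2} = \left(\left(0 - 5\right) + 25\right)^{2} = \left(-5 + 25\right)^{2} = 20^{2} = 400$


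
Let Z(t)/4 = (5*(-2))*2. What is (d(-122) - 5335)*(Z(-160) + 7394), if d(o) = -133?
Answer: -39992952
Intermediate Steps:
Z(t) = -80 (Z(t) = 4*((5*(-2))*2) = 4*(-10*2) = 4*(-20) = -80)
(d(-122) - 5335)*(Z(-160) + 7394) = (-133 - 5335)*(-80 + 7394) = -5468*7314 = -39992952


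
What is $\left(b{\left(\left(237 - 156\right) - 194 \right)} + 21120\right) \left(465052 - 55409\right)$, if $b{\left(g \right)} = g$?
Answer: $8605370501$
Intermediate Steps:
$\left(b{\left(\left(237 - 156\right) - 194 \right)} + 21120\right) \left(465052 - 55409\right) = \left(\left(\left(237 - 156\right) - 194\right) + 21120\right) \left(465052 - 55409\right) = \left(\left(81 - 194\right) + 21120\right) 409643 = \left(-113 + 21120\right) 409643 = 21007 \cdot 409643 = 8605370501$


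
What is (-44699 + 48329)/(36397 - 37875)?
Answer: -1815/739 ≈ -2.4560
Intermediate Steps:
(-44699 + 48329)/(36397 - 37875) = 3630/(-1478) = 3630*(-1/1478) = -1815/739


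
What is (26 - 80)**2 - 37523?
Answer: -34607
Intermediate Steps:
(26 - 80)**2 - 37523 = (-54)**2 - 37523 = 2916 - 37523 = -34607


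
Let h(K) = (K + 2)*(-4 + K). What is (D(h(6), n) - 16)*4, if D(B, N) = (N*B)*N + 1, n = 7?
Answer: 3076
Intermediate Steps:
h(K) = (-4 + K)*(2 + K) (h(K) = (2 + K)*(-4 + K) = (-4 + K)*(2 + K))
D(B, N) = 1 + B*N**2 (D(B, N) = (B*N)*N + 1 = B*N**2 + 1 = 1 + B*N**2)
(D(h(6), n) - 16)*4 = ((1 + (-8 + 6**2 - 2*6)*7**2) - 16)*4 = ((1 + (-8 + 36 - 12)*49) - 16)*4 = ((1 + 16*49) - 16)*4 = ((1 + 784) - 16)*4 = (785 - 16)*4 = 769*4 = 3076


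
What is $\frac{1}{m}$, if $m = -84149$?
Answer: $- \frac{1}{84149} \approx -1.1884 \cdot 10^{-5}$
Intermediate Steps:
$\frac{1}{m} = \frac{1}{-84149} = - \frac{1}{84149}$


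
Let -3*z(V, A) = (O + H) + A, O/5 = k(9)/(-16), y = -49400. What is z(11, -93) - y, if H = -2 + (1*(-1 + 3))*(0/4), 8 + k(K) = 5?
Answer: 2372705/48 ≈ 49431.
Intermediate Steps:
k(K) = -3 (k(K) = -8 + 5 = -3)
O = 15/16 (O = 5*(-3/(-16)) = 5*(-3*(-1/16)) = 5*(3/16) = 15/16 ≈ 0.93750)
H = -2 (H = -2 + (1*2)*(0*(1/4)) = -2 + 2*0 = -2 + 0 = -2)
z(V, A) = 17/48 - A/3 (z(V, A) = -((15/16 - 2) + A)/3 = -(-17/16 + A)/3 = 17/48 - A/3)
z(11, -93) - y = (17/48 - 1/3*(-93)) - 1*(-49400) = (17/48 + 31) + 49400 = 1505/48 + 49400 = 2372705/48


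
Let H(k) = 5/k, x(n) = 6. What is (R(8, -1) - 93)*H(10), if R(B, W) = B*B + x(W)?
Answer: -23/2 ≈ -11.500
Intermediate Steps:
R(B, W) = 6 + B² (R(B, W) = B*B + 6 = B² + 6 = 6 + B²)
(R(8, -1) - 93)*H(10) = ((6 + 8²) - 93)*(5/10) = ((6 + 64) - 93)*(5*(⅒)) = (70 - 93)*(½) = -23*½ = -23/2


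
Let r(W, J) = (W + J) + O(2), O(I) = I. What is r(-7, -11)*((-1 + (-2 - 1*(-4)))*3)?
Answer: -48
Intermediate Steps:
r(W, J) = 2 + J + W (r(W, J) = (W + J) + 2 = (J + W) + 2 = 2 + J + W)
r(-7, -11)*((-1 + (-2 - 1*(-4)))*3) = (2 - 11 - 7)*((-1 + (-2 - 1*(-4)))*3) = -16*(-1 + (-2 + 4))*3 = -16*(-1 + 2)*3 = -16*3 = -48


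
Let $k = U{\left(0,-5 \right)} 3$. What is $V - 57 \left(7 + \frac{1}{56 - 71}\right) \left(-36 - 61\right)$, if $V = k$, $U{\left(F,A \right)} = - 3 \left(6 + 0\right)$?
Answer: $\frac{191402}{5} \approx 38280.0$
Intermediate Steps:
$U{\left(F,A \right)} = -18$ ($U{\left(F,A \right)} = \left(-3\right) 6 = -18$)
$k = -54$ ($k = \left(-18\right) 3 = -54$)
$V = -54$
$V - 57 \left(7 + \frac{1}{56 - 71}\right) \left(-36 - 61\right) = -54 - 57 \left(7 + \frac{1}{56 - 71}\right) \left(-36 - 61\right) = -54 - 57 \left(7 + \frac{1}{-15}\right) \left(-97\right) = -54 - 57 \left(7 - \frac{1}{15}\right) \left(-97\right) = -54 - 57 \cdot \frac{104}{15} \left(-97\right) = -54 - - \frac{191672}{5} = -54 + \frac{191672}{5} = \frac{191402}{5}$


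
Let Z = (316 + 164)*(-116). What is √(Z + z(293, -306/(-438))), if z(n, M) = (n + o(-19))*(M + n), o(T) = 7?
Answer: 24*√300030/73 ≈ 180.08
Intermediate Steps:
Z = -55680 (Z = 480*(-116) = -55680)
z(n, M) = (7 + n)*(M + n) (z(n, M) = (n + 7)*(M + n) = (7 + n)*(M + n))
√(Z + z(293, -306/(-438))) = √(-55680 + (293² + 7*(-306/(-438)) + 7*293 - 306/(-438)*293)) = √(-55680 + (85849 + 7*(-306*(-1/438)) + 2051 - 306*(-1/438)*293)) = √(-55680 + (85849 + 7*(51/73) + 2051 + (51/73)*293)) = √(-55680 + (85849 + 357/73 + 2051 + 14943/73)) = √(-55680 + 6432000/73) = √(2367360/73) = 24*√300030/73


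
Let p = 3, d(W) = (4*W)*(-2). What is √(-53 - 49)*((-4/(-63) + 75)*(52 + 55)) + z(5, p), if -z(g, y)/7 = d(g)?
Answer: 280 + 506003*I*√102/63 ≈ 280.0 + 81117.0*I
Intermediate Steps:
d(W) = -8*W
z(g, y) = 56*g (z(g, y) = -(-56)*g = 56*g)
√(-53 - 49)*((-4/(-63) + 75)*(52 + 55)) + z(5, p) = √(-53 - 49)*((-4/(-63) + 75)*(52 + 55)) + 56*5 = √(-102)*((-4*(-1/63) + 75)*107) + 280 = (I*√102)*((4/63 + 75)*107) + 280 = (I*√102)*((4729/63)*107) + 280 = (I*√102)*(506003/63) + 280 = 506003*I*√102/63 + 280 = 280 + 506003*I*√102/63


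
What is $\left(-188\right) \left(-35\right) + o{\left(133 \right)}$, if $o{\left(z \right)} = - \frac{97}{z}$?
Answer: $\frac{875043}{133} \approx 6579.3$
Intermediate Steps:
$\left(-188\right) \left(-35\right) + o{\left(133 \right)} = \left(-188\right) \left(-35\right) - \frac{97}{133} = 6580 - \frac{97}{133} = \frac{875043}{133}$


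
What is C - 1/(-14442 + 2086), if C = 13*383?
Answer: 61520525/12356 ≈ 4979.0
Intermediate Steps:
C = 4979
C - 1/(-14442 + 2086) = 4979 - 1/(-14442 + 2086) = 4979 - 1/(-12356) = 4979 - 1*(-1/12356) = 4979 + 1/12356 = 61520525/12356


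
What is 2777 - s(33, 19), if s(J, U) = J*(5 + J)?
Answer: 1523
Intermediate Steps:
2777 - s(33, 19) = 2777 - 33*(5 + 33) = 2777 - 33*38 = 2777 - 1*1254 = 2777 - 1254 = 1523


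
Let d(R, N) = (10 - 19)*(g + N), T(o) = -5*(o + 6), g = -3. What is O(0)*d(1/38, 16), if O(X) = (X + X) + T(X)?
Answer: 3510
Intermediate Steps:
T(o) = -30 - 5*o (T(o) = -5*(6 + o) = -30 - 5*o)
d(R, N) = 27 - 9*N (d(R, N) = (10 - 19)*(-3 + N) = -9*(-3 + N) = 27 - 9*N)
O(X) = -30 - 3*X (O(X) = (X + X) + (-30 - 5*X) = 2*X + (-30 - 5*X) = -30 - 3*X)
O(0)*d(1/38, 16) = (-30 - 3*0)*(27 - 9*16) = (-30 + 0)*(27 - 144) = -30*(-117) = 3510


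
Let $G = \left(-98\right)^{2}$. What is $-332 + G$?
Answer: $9272$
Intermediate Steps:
$G = 9604$
$-332 + G = -332 + 9604 = 9272$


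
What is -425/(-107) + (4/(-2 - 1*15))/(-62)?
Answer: 224189/56389 ≈ 3.9758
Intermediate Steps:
-425/(-107) + (4/(-2 - 1*15))/(-62) = -425*(-1/107) + (4/(-2 - 15))*(-1/62) = 425/107 + (4/(-17))*(-1/62) = 425/107 + (4*(-1/17))*(-1/62) = 425/107 - 4/17*(-1/62) = 425/107 + 2/527 = 224189/56389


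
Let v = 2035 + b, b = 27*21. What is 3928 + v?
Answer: 6530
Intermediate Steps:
b = 567
v = 2602 (v = 2035 + 567 = 2602)
3928 + v = 3928 + 2602 = 6530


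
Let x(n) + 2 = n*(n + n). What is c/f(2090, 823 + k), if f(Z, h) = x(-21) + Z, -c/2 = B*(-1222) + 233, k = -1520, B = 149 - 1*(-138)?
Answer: 116827/495 ≈ 236.01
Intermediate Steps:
B = 287 (B = 149 + 138 = 287)
x(n) = -2 + 2*n² (x(n) = -2 + n*(n + n) = -2 + n*(2*n) = -2 + 2*n²)
c = 700962 (c = -2*(287*(-1222) + 233) = -2*(-350714 + 233) = -2*(-350481) = 700962)
f(Z, h) = 880 + Z (f(Z, h) = (-2 + 2*(-21)²) + Z = (-2 + 2*441) + Z = (-2 + 882) + Z = 880 + Z)
c/f(2090, 823 + k) = 700962/(880 + 2090) = 700962/2970 = 700962*(1/2970) = 116827/495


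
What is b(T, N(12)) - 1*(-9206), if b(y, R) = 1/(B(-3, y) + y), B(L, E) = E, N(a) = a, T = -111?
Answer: 2043731/222 ≈ 9206.0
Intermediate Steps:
b(y, R) = 1/(2*y) (b(y, R) = 1/(y + y) = 1/(2*y))
b(T, N(12)) - 1*(-9206) = (½)/(-111) - 1*(-9206) = (½)*(-1/111) + 9206 = -1/222 + 9206 = 2043731/222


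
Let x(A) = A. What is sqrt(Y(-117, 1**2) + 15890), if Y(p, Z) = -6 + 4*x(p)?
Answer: 2*sqrt(3854) ≈ 124.16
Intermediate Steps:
Y(p, Z) = -6 + 4*p
sqrt(Y(-117, 1**2) + 15890) = sqrt((-6 + 4*(-117)) + 15890) = sqrt((-6 - 468) + 15890) = sqrt(-474 + 15890) = sqrt(15416) = 2*sqrt(3854)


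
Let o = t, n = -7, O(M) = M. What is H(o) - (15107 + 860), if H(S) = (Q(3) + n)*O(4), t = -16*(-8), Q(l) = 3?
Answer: -15983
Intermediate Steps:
t = 128
o = 128
H(S) = -16 (H(S) = (3 - 7)*4 = -4*4 = -16)
H(o) - (15107 + 860) = -16 - (15107 + 860) = -16 - 1*15967 = -16 - 15967 = -15983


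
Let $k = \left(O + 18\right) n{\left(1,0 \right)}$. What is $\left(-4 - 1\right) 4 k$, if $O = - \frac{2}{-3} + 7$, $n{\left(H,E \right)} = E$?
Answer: $0$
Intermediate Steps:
$O = \frac{23}{3}$ ($O = \left(-2\right) \left(- \frac{1}{3}\right) + 7 = \frac{2}{3} + 7 = \frac{23}{3} \approx 7.6667$)
$k = 0$ ($k = \left(\frac{23}{3} + 18\right) 0 = \frac{77}{3} \cdot 0 = 0$)
$\left(-4 - 1\right) 4 k = \left(-4 - 1\right) 4 \cdot 0 = \left(-5\right) 4 \cdot 0 = \left(-20\right) 0 = 0$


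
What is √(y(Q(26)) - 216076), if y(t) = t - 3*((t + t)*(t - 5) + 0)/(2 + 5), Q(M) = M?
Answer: I*√216518 ≈ 465.31*I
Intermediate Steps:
y(t) = t - 6*t*(-5 + t)/7 (y(t) = t - 3*((2*t)*(-5 + t) + 0)/7 = t - 3*(2*t*(-5 + t) + 0)/7 = t - 3*2*t*(-5 + t)/7 = t - 6*t*(-5 + t)/7)
√(y(Q(26)) - 216076) = √((⅐)*26*(37 - 6*26) - 216076) = √((⅐)*26*(37 - 156) - 216076) = √((⅐)*26*(-119) - 216076) = √(-442 - 216076) = √(-216518) = I*√216518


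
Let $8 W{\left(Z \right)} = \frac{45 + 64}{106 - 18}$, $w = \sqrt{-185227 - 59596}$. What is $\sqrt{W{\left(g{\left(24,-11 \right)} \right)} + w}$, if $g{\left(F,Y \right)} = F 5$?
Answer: $\frac{\sqrt{1199 + 7744 i \sqrt{244823}}}{88} \approx 15.731 + 15.726 i$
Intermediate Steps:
$g{\left(F,Y \right)} = 5 F$
$w = i \sqrt{244823}$ ($w = \sqrt{-244823} = i \sqrt{244823} \approx 494.8 i$)
$W{\left(Z \right)} = \frac{109}{704}$ ($W{\left(Z \right)} = \frac{\left(45 + 64\right) \frac{1}{106 - 18}}{8} = \frac{109 \cdot \frac{1}{88}}{8} = \frac{1}{8} \cdot \frac{109}{88} = \frac{109}{704}$)
$\sqrt{W{\left(g{\left(24,-11 \right)} \right)} + w} = \sqrt{\frac{109}{704} + i \sqrt{244823}}$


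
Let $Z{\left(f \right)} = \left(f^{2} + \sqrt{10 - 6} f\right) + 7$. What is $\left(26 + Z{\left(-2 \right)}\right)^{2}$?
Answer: $1089$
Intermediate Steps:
$Z{\left(f \right)} = 7 + f^{2} + 2 f$ ($Z{\left(f \right)} = \left(f^{2} + \sqrt{4} f\right) + 7 = \left(f^{2} + 2 f\right) + 7 = 7 + f^{2} + 2 f$)
$\left(26 + Z{\left(-2 \right)}\right)^{2} = \left(26 + \left(7 + \left(-2\right)^{2} + 2 \left(-2\right)\right)\right)^{2} = \left(26 + \left(7 + 4 - 4\right)\right)^{2} = \left(26 + 7\right)^{2} = 33^{2} = 1089$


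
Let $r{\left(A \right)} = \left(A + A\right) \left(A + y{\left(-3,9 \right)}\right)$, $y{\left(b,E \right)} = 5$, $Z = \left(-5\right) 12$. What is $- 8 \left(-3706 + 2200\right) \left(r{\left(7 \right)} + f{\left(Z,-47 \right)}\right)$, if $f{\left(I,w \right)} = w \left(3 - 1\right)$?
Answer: $891552$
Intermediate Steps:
$Z = -60$
$f{\left(I,w \right)} = 2 w$ ($f{\left(I,w \right)} = w 2 = 2 w$)
$r{\left(A \right)} = 2 A \left(5 + A\right)$ ($r{\left(A \right)} = \left(A + A\right) \left(A + 5\right) = 2 A \left(5 + A\right)$)
$- 8 \left(-3706 + 2200\right) \left(r{\left(7 \right)} + f{\left(Z,-47 \right)}\right) = - 8 \left(-3706 + 2200\right) \left(2 \cdot 7 \left(5 + 7\right) + 2 \left(-47\right)\right) = - 8 \left(- 1506 \left(2 \cdot 7 \cdot 12 - 94\right)\right) = - 8 \left(- 1506 \left(168 - 94\right)\right) = - 8 \left(\left(-1506\right) 74\right) = \left(-8\right) \left(-111444\right) = 891552$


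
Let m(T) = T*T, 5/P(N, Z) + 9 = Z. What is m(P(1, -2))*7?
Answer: 175/121 ≈ 1.4463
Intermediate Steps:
P(N, Z) = 5/(-9 + Z)
m(T) = T**2
m(P(1, -2))*7 = (5/(-9 - 2))**2*7 = (5/(-11))**2*7 = (5*(-1/11))**2*7 = (-5/11)**2*7 = (25/121)*7 = 175/121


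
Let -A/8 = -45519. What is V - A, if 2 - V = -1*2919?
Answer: -361231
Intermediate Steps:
A = 364152 (A = -8*(-45519) = 364152)
V = 2921 (V = 2 - (-1)*2919 = 2 - 1*(-2919) = 2 + 2919 = 2921)
V - A = 2921 - 1*364152 = 2921 - 364152 = -361231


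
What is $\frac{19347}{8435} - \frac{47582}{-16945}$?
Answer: $\frac{145837817}{28586215} \approx 5.1017$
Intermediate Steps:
$\frac{19347}{8435} - \frac{47582}{-16945} = 19347 \cdot \frac{1}{8435} - - \frac{47582}{16945} = \frac{19347}{8435} + \frac{47582}{16945} = \frac{145837817}{28586215}$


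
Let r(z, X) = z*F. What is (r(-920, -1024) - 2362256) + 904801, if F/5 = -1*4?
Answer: -1439055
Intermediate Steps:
F = -20 (F = 5*(-1*4) = 5*(-4) = -20)
r(z, X) = -20*z (r(z, X) = z*(-20) = -20*z)
(r(-920, -1024) - 2362256) + 904801 = (-20*(-920) - 2362256) + 904801 = (18400 - 2362256) + 904801 = -2343856 + 904801 = -1439055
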